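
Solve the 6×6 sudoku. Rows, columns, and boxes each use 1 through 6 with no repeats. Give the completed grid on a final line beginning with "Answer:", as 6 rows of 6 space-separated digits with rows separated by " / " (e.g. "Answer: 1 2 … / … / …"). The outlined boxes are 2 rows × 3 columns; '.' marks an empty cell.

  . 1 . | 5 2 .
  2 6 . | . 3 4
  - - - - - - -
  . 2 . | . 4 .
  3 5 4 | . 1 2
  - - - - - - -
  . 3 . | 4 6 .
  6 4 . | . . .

Step 1. [r3c6∈{3,5,6}] in row 3, 5 fits only at r3c6. So r3c6=5.
Step 2. [r5c6∈{1}] r5c6's peers cover all but 1. So r5c6=1.
Step 3. [r6c3∈{1,2,5}] in row 6, 1 fits only at r6c3, so r6c3=1.
Step 4. [r3c4∈{3,6}] across row 3, 3 lands solely at r3c4. So r3c4=3.
Step 5. [r5c3∈{2,5}] across row 5, 2 lands solely at r5c3, so r5c3=2.
Step 6. [r3c1∈{1}] r3c1 has the single candidate 1 ⇒ r3c1=1.
Step 7. [r1c6∈{6}] only 6 remains possible at r1c6 ⇒ r1c6=6.
Step 8. [r1c3∈{3}] r1c3 is down to just 3. So r1c3=3.
Step 9. [r6c6∈{3}] only 3 remains possible at r6c6, so r6c6=3.
Step 10. [r6c4∈{2}] r6c4's peers cover all but 2 ⇒ r6c4=2.
Step 11. [r2c4∈{1}] only 1 remains possible at r2c4, so r2c4=1.
Step 12. [r6c5∈{5}] r6c5 has the single candidate 5, so r6c5=5.
Step 13. [r3c3∈{6}] nothing but 6 survives at r3c3, so r3c3=6.
Step 14. [r2c3∈{5}] r2c3's peers cover all but 5. So r2c3=5.
Step 15. [r4c4∈{6}] nothing but 6 survives at r4c4. So r4c4=6.
Step 16. [r5c1∈{5}] r5c1 is down to just 5, so r5c1=5.
Step 17. [r1c1∈{4}] r1c1's peers cover all but 4. So r1c1=4.

Answer: 4 1 3 5 2 6 / 2 6 5 1 3 4 / 1 2 6 3 4 5 / 3 5 4 6 1 2 / 5 3 2 4 6 1 / 6 4 1 2 5 3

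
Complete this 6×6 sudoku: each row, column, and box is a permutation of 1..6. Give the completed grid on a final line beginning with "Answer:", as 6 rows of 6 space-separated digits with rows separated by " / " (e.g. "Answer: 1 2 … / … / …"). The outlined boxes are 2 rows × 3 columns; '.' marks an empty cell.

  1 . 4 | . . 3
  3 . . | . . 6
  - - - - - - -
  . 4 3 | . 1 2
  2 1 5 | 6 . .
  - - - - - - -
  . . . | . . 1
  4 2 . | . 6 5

Step 1. [r5c2∈{3,5,6}] r5c2 is the only open cell in col 2 admitting 3 ⇒ r5c2=3.
Step 2. [r2c2∈{5}] only 5 remains possible at r2c2 ⇒ r2c2=5.
Step 3. [r2c4∈{1,2,4}] in row 2, 1 fits only at r2c4 ⇒ r2c4=1.
Step 4. [r2c5∈{2,4}] across row 2, 4 lands solely at r2c5. So r2c5=4.
Step 5. [r1c5∈{2,5}] r1c5 is the only open cell in col 5 admitting 5, so r1c5=5.
Step 6. [r3c1∈{6}] r3c1 has the single candidate 6, so r3c1=6.
Step 7. [r5c4∈{2,4}] across row 5, 4 lands solely at r5c4 ⇒ r5c4=4.
Step 8. [r4c6∈{4}] only 4 remains possible at r4c6 ⇒ r4c6=4.
Step 9. [r6c4∈{3}] r6c4 is down to just 3 ⇒ r6c4=3.
Step 10. [r2c3∈{2}] r2c3 is down to just 2 ⇒ r2c3=2.
Step 11. [r1c4∈{2}] r1c4's peers cover all but 2 ⇒ r1c4=2.
Step 12. [r5c5∈{2}] r5c5 has the single candidate 2. So r5c5=2.
Step 13. [r5c1∈{5}] r5c1 has the single candidate 5, so r5c1=5.
Step 14. [r5c3∈{6}] nothing but 6 survives at r5c3. So r5c3=6.
Step 15. [r3c4∈{5}] r3c4's peers cover all but 5, so r3c4=5.
Step 16. [r4c5∈{3}] r4c5 is down to just 3, so r4c5=3.
Step 17. [r6c3∈{1}] only 1 remains possible at r6c3 ⇒ r6c3=1.
Step 18. [r1c2∈{6}] nothing but 6 survives at r1c2, so r1c2=6.

Answer: 1 6 4 2 5 3 / 3 5 2 1 4 6 / 6 4 3 5 1 2 / 2 1 5 6 3 4 / 5 3 6 4 2 1 / 4 2 1 3 6 5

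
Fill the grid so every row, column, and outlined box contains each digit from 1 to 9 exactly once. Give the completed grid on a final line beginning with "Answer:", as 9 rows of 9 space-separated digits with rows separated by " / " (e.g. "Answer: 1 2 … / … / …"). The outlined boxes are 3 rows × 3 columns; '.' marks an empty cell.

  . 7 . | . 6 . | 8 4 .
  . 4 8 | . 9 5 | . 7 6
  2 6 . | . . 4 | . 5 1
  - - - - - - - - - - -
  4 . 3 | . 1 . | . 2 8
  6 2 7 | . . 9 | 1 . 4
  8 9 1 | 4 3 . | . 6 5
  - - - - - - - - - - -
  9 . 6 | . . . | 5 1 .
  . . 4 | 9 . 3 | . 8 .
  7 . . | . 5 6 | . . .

Step 1. [r7c6∈{2,7,8}] r7c6 is the only open cell in col 6 admitting 8 ⇒ r7c6=8.
Step 2. [r1c6∈{1,2}] across col 6, 1 lands solely at r1c6, so r1c6=1.
Step 3. [r9c7∈{2,3,4,9}] row 9 places 4 nowhere but r9c7, so r9c7=4.
Step 4. [r6c7∈{7}] only 7 remains possible at r6c7, so r6c7=7.
Step 5. [r7c5∈{2,4,7}] 4 has one home in row 7: r7c5, so r7c5=4.
Step 6. [r8c5∈{2,7}] col 5 places 2 nowhere but r8c5 ⇒ r8c5=2.
Step 7. [r7c9∈{2,3,7}] 2 has one home in row 7: r7c9. So r7c9=2.
Step 8. [r9c2∈{1,3,8}] across row 9, 8 lands solely at r9c2 ⇒ r9c2=8.
Step 9. [r4c2∈{5}] r4c2 has the single candidate 5, so r4c2=5.
Step 10. [r2c1∈{1,3}] row 2 places 1 nowhere but r2c1. So r2c1=1.
Step 11. [r1c1∈{3,5}] r1c1 is the only open cell in col 1 admitting 3 ⇒ r1c1=3.
Step 12. [r1c9∈{9}] only 9 remains possible at r1c9 ⇒ r1c9=9.
Step 13. [r3c5∈{7,8}] col 5 places 7 nowhere but r3c5. So r3c5=7.
Step 14. [r3c7∈{3}] r3c7's peers cover all but 3. So r3c7=3.
Step 15. [r9c9∈{3}] r9c9's peers cover all but 3 ⇒ r9c9=3.
Step 16. [r2c4∈{2,3}] row 2 places 3 nowhere but r2c4 ⇒ r2c4=3.
Step 17. [r7c4∈{7}] r7c4 has the single candidate 7, so r7c4=7.
Step 18. [r5c4∈{5,8}] r5c4 is the only open cell in row 5 admitting 5, so r5c4=5.
Step 19. [r8c1∈{5}] nothing but 5 survives at r8c1 ⇒ r8c1=5.
Step 20. [r5c5∈{8}] r5c5's peers cover all but 8. So r5c5=8.
Step 21. [r9c8∈{9}] only 9 remains possible at r9c8, so r9c8=9.
Step 22. [r9c3∈{2}] nothing but 2 survives at r9c3, so r9c3=2.
Step 23. [r5c8∈{3}] r5c8 has the single candidate 3, so r5c8=3.
Step 24. [r9c4∈{1}] r9c4's peers cover all but 1. So r9c4=1.
Step 25. [r2c7∈{2}] r2c7 has the single candidate 2. So r2c7=2.
Step 26. [r1c4∈{2}] only 2 remains possible at r1c4 ⇒ r1c4=2.
Step 27. [r4c6∈{7}] r4c6's peers cover all but 7. So r4c6=7.
Step 28. [r1c3∈{5}] r1c3's peers cover all but 5. So r1c3=5.
Step 29. [r8c9∈{7}] only 7 remains possible at r8c9. So r8c9=7.
Step 30. [r6c6∈{2}] nothing but 2 survives at r6c6, so r6c6=2.
Step 31. [r3c4∈{8}] nothing but 8 survives at r3c4. So r3c4=8.
Step 32. [r8c7∈{6}] r8c7's peers cover all but 6, so r8c7=6.
Step 33. [r4c7∈{9}] r4c7 is down to just 9, so r4c7=9.
Step 34. [r7c2∈{3}] nothing but 3 survives at r7c2, so r7c2=3.
Step 35. [r3c3∈{9}] r3c3 is down to just 9. So r3c3=9.
Step 36. [r4c4∈{6}] only 6 remains possible at r4c4, so r4c4=6.
Step 37. [r8c2∈{1}] r8c2 is down to just 1 ⇒ r8c2=1.

Answer: 3 7 5 2 6 1 8 4 9 / 1 4 8 3 9 5 2 7 6 / 2 6 9 8 7 4 3 5 1 / 4 5 3 6 1 7 9 2 8 / 6 2 7 5 8 9 1 3 4 / 8 9 1 4 3 2 7 6 5 / 9 3 6 7 4 8 5 1 2 / 5 1 4 9 2 3 6 8 7 / 7 8 2 1 5 6 4 9 3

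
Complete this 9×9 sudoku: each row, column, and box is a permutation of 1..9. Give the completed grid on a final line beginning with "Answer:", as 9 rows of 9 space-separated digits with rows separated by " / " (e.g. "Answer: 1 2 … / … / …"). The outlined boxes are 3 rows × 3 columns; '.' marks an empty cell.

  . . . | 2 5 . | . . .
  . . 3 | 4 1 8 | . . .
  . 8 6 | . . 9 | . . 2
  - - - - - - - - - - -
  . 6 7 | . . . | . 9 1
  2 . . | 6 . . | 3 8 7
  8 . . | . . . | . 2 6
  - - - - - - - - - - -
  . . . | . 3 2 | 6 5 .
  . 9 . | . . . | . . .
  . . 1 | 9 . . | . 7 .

Step 1. [r3c5∈{7}] nothing but 7 survives at r3c5 ⇒ r3c5=7.
Step 2. [r2c9∈{5,9}] in col 9, 5 fits only at r2c9. So r2c9=5.
Step 3. [r3c1∈{1,4,5}] row 3 places 5 nowhere but r3c1, so r3c1=5.
Step 4. [r1c1∈{1,4,7,9}] 1 has one home in col 1: r1c1, so r1c1=1.
Step 5. [r7c4∈{1,7,8}] 1 has one home in row 7: r7c4. So r7c4=1.
Step 6. [r8c3∈{2,4,5,8}] in col 3, 2 fits only at r8c3, so r8c3=2.
Step 7. [r9c2∈{3,4,5}] in box 7, 5 fits only at r9c2 ⇒ r9c2=5.
Step 8. [r6c2∈{1,3,4}] col 2 places 3 nowhere but r6c2, so r6c2=3.
Step 9. [r4c1∈{4}] r4c1 has the single candidate 4, so r4c1=4.
Step 10. [r6c7∈{4,5}] r6c7 is the only open cell in box 6 admitting 4 ⇒ r6c7=4.
Step 11. [r3c8∈{1,3,4}] r3c8 is the only open cell in row 3 admitting 4. So r3c8=4.
Step 12. [r1c6∈{3,6}] across box 2, 6 lands solely at r1c6, so r1c6=6.
Step 13. [r9c6∈{4}] r9c6's peers cover all but 4, so r9c6=4.
Step 14. [r6c6∈{1,5,7}] 1 has one home in row 6: r6c6. So r6c6=1.
Step 15. [r5c6∈{5}] r5c6 has the single candidate 5. So r5c6=5.
Step 16. [r8c9∈{3,4,8}] in row 8, 4 fits only at r8c9 ⇒ r8c9=4.
Step 17. [r2c1∈{7,9}] r2c1 is the only open cell in col 1 admitting 9, so r2c1=9.
Step 18. [r1c7∈{7,8,9}] col 7 places 9 nowhere but r1c7. So r1c7=9.
Step 19. [r1c2∈{4,7}] row 1 places 7 nowhere but r1c2. So r1c2=7.
Step 20. [r1c9∈{3,8}] in row 1, 8 fits only at r1c9. So r1c9=8.
Step 21. [r5c3∈{9}] only 9 remains possible at r5c3, so r5c3=9.
Step 22. [r8c6∈{7}] r8c6's peers cover all but 7, so r8c6=7.
Step 23. [r8c8∈{1,3}] r8c8 is the only open cell in col 8 admitting 1, so r8c8=1.
Step 24. [r8c7∈{8}] nothing but 8 survives at r8c7, so r8c7=8.
Step 25. [r8c1∈{3,6}] row 8 places 3 nowhere but r8c1, so r8c1=3.
Step 26. [r4c4∈{3,8}] r4c4 is the only open cell in col 4 admitting 8 ⇒ r4c4=8.
Step 27. [r9c5∈{6,8}] r9c5 is the only open cell in row 9 admitting 8, so r9c5=8.
Step 28. [r7c3∈{4,8}] 8 has one home in row 7: r7c3, so r7c3=8.
Step 29. [r2c7∈{7}] only 7 remains possible at r2c7. So r2c7=7.
Step 30. [r6c4∈{7}] r6c4 has the single candidate 7, so r6c4=7.
Step 31. [r7c9∈{9}] nothing but 9 survives at r7c9, so r7c9=9.
Step 32. [r5c2∈{1}] r5c2 has the single candidate 1, so r5c2=1.
Step 33. [r9c9∈{3}] nothing but 3 survives at r9c9, so r9c9=3.
Step 34. [r6c3∈{5}] only 5 remains possible at r6c3 ⇒ r6c3=5.
Step 35. [r3c4∈{3}] r3c4's peers cover all but 3. So r3c4=3.
Step 36. [r6c5∈{9}] r6c5's peers cover all but 9 ⇒ r6c5=9.
Step 37. [r1c8∈{3}] r1c8 is down to just 3, so r1c8=3.
Step 38. [r1c3∈{4}] nothing but 4 survives at r1c3, so r1c3=4.
Step 39. [r7c2∈{4}] r7c2's peers cover all but 4, so r7c2=4.
Step 40. [r9c7∈{2}] r9c7 has the single candidate 2, so r9c7=2.
Step 41. [r4c7∈{5}] r4c7 is down to just 5. So r4c7=5.
Step 42. [r8c5∈{6}] nothing but 6 survives at r8c5. So r8c5=6.
Step 43. [r7c1∈{7}] nothing but 7 survives at r7c1 ⇒ r7c1=7.
Step 44. [r5c5∈{4}] nothing but 4 survives at r5c5 ⇒ r5c5=4.
Step 45. [r8c4∈{5}] nothing but 5 survives at r8c4. So r8c4=5.
Step 46. [r3c7∈{1}] r3c7's peers cover all but 1 ⇒ r3c7=1.
Step 47. [r2c2∈{2}] only 2 remains possible at r2c2. So r2c2=2.
Step 48. [r2c8∈{6}] only 6 remains possible at r2c8. So r2c8=6.
Step 49. [r4c5∈{2}] r4c5 is down to just 2 ⇒ r4c5=2.
Step 50. [r4c6∈{3}] r4c6 has the single candidate 3, so r4c6=3.
Step 51. [r9c1∈{6}] nothing but 6 survives at r9c1 ⇒ r9c1=6.

Answer: 1 7 4 2 5 6 9 3 8 / 9 2 3 4 1 8 7 6 5 / 5 8 6 3 7 9 1 4 2 / 4 6 7 8 2 3 5 9 1 / 2 1 9 6 4 5 3 8 7 / 8 3 5 7 9 1 4 2 6 / 7 4 8 1 3 2 6 5 9 / 3 9 2 5 6 7 8 1 4 / 6 5 1 9 8 4 2 7 3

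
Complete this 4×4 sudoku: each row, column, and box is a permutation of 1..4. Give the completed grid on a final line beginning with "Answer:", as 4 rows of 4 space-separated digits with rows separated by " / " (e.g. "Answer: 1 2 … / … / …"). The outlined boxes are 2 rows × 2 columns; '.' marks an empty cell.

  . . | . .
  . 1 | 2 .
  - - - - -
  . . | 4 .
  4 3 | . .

Step 1. [r1c3∈{1,3}] col 3 places 3 nowhere but r1c3 ⇒ r1c3=3.
Step 2. [r1c4∈{1,4}] in row 1, 1 fits only at r1c4, so r1c4=1.
Step 3. [r3c2∈{2}] nothing but 2 survives at r3c2, so r3c2=2.
Step 4. [r3c4∈{3}] r3c4 is down to just 3, so r3c4=3.
Step 5. [r2c1∈{3}] r2c1 has the single candidate 3 ⇒ r2c1=3.
Step 6. [r1c2∈{4}] r1c2's peers cover all but 4 ⇒ r1c2=4.
Step 7. [r4c3∈{1}] nothing but 1 survives at r4c3, so r4c3=1.
Step 8. [r3c1∈{1}] r3c1 has the single candidate 1, so r3c1=1.
Step 9. [r4c4∈{2}] r4c4 is down to just 2 ⇒ r4c4=2.
Step 10. [r1c1∈{2}] r1c1's peers cover all but 2. So r1c1=2.
Step 11. [r2c4∈{4}] r2c4 is down to just 4 ⇒ r2c4=4.

Answer: 2 4 3 1 / 3 1 2 4 / 1 2 4 3 / 4 3 1 2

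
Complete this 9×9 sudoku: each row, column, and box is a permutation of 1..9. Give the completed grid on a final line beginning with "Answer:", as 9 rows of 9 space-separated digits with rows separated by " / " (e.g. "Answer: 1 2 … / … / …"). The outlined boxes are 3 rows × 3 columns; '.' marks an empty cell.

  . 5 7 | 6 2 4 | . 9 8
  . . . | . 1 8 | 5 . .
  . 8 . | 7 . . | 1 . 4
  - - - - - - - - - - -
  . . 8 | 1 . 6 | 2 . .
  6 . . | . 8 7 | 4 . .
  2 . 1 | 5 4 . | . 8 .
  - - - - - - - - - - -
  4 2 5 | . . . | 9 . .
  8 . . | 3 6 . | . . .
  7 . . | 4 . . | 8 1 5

Step 1. [r8c3∈{9}] only 9 remains possible at r8c3 ⇒ r8c3=9.
Step 2. [r5c3∈{3}] r5c3 is down to just 3 ⇒ r5c3=3.
Step 3. [r5c2∈{9}] r5c2 has the single candidate 9 ⇒ r5c2=9.
Step 4. [r8c7∈{7}] nothing but 7 survives at r8c7 ⇒ r8c7=7.
Step 5. [r1c7∈{3}] nothing but 3 survives at r1c7. So r1c7=3.
Step 6. [r8c6∈{1,2,5}] in row 8, 5 fits only at r8c6 ⇒ r8c6=5.
Step 7. [r2c3∈{2,4,6}] across col 3, 4 lands solely at r2c3, so r2c3=4.
Step 8. [r2c4∈{9}] only 9 remains possible at r2c4 ⇒ r2c4=9.
Step 9. [r3c6∈{3}] only 3 remains possible at r3c6, so r3c6=3.
Step 10. [r6c9∈{3,6,7,9}] row 6 places 3 nowhere but r6c9, so r6c9=3.
Step 11. [r7c9∈{6}] r7c9 is down to just 6 ⇒ r7c9=6.
Step 12. [r8c9∈{2}] r8c9 has the single candidate 2, so r8c9=2.
Step 13. [r2c8∈{2,6,7}] in row 2, 2 fits only at r2c8. So r2c8=2.
Step 14. [r2c2∈{3,6}] in row 2, 6 fits only at r2c2, so r2c2=6.
Step 15. [r4c8∈{5,7}] r4c8 is the only open cell in col 8 admitting 7. So r4c8=7.
Step 16. [r9c5∈{9}] r9c5 is down to just 9. So r9c5=9.
Step 17. [r6c7∈{6}] nothing but 6 survives at r6c7 ⇒ r6c7=6.
Step 18. [r7c6∈{1}] r7c6 is down to just 1, so r7c6=1.
Step 19. [r7c5∈{7}] r7c5 is down to just 7 ⇒ r7c5=7.
Step 20. [r6c6∈{9}] r6c6 is down to just 9. So r6c6=9.
Step 21. [r3c5∈{5}] only 5 remains possible at r3c5. So r3c5=5.
Step 22. [r8c8∈{4}] r8c8 has the single candidate 4, so r8c8=4.
Step 23. [r5c4∈{2}] r5c4 is down to just 2, so r5c4=2.
Step 24. [r4c9∈{9}] r4c9 is down to just 9. So r4c9=9.
Step 25. [r3c1∈{9}] nothing but 9 survives at r3c1 ⇒ r3c1=9.
Step 26. [r9c3∈{6}] r9c3 has the single candidate 6, so r9c3=6.
Step 27. [r2c9∈{7}] nothing but 7 survives at r2c9. So r2c9=7.
Step 28. [r3c3∈{2}] r3c3 is down to just 2 ⇒ r3c3=2.
Step 29. [r8c2∈{1}] r8c2 has the single candidate 1, so r8c2=1.
Step 30. [r5c8∈{5}] r5c8 has the single candidate 5 ⇒ r5c8=5.
Step 31. [r7c4∈{8}] only 8 remains possible at r7c4, so r7c4=8.
Step 32. [r4c5∈{3}] r4c5 has the single candidate 3, so r4c5=3.
Step 33. [r7c8∈{3}] nothing but 3 survives at r7c8. So r7c8=3.
Step 34. [r9c6∈{2}] r9c6's peers cover all but 2 ⇒ r9c6=2.
Step 35. [r4c1∈{5}] only 5 remains possible at r4c1, so r4c1=5.
Step 36. [r3c8∈{6}] r3c8 is down to just 6, so r3c8=6.
Step 37. [r6c2∈{7}] only 7 remains possible at r6c2 ⇒ r6c2=7.
Step 38. [r5c9∈{1}] r5c9 has the single candidate 1 ⇒ r5c9=1.
Step 39. [r4c2∈{4}] r4c2 is down to just 4. So r4c2=4.
Step 40. [r2c1∈{3}] r2c1's peers cover all but 3 ⇒ r2c1=3.
Step 41. [r1c1∈{1}] r1c1 is down to just 1 ⇒ r1c1=1.
Step 42. [r9c2∈{3}] nothing but 3 survives at r9c2, so r9c2=3.

Answer: 1 5 7 6 2 4 3 9 8 / 3 6 4 9 1 8 5 2 7 / 9 8 2 7 5 3 1 6 4 / 5 4 8 1 3 6 2 7 9 / 6 9 3 2 8 7 4 5 1 / 2 7 1 5 4 9 6 8 3 / 4 2 5 8 7 1 9 3 6 / 8 1 9 3 6 5 7 4 2 / 7 3 6 4 9 2 8 1 5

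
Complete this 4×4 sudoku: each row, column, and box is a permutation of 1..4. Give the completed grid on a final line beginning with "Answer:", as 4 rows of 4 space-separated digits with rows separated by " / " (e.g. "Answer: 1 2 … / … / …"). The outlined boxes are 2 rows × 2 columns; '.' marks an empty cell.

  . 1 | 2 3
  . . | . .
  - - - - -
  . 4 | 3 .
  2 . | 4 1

Step 1. [r2c1∈{3,4}] 3 has one home in col 1: r2c1 ⇒ r2c1=3.
Step 2. [r3c4∈{2}] r3c4's peers cover all but 2, so r3c4=2.
Step 3. [r2c2∈{2}] only 2 remains possible at r2c2, so r2c2=2.
Step 4. [r3c1∈{1}] r3c1's peers cover all but 1 ⇒ r3c1=1.
Step 5. [r1c1∈{4}] nothing but 4 survives at r1c1, so r1c1=4.
Step 6. [r4c2∈{3}] nothing but 3 survives at r4c2. So r4c2=3.
Step 7. [r2c3∈{1}] r2c3 is down to just 1. So r2c3=1.
Step 8. [r2c4∈{4}] r2c4 has the single candidate 4. So r2c4=4.

Answer: 4 1 2 3 / 3 2 1 4 / 1 4 3 2 / 2 3 4 1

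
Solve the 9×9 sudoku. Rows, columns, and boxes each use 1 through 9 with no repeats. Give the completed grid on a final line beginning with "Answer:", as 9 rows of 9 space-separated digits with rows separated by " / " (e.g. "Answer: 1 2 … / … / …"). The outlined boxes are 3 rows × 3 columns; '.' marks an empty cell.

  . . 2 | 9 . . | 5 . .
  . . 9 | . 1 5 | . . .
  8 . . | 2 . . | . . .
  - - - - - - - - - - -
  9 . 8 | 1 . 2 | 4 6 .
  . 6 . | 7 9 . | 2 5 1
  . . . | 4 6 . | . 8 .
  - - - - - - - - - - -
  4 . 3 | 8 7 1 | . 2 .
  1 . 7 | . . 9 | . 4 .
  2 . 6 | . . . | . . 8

Step 1. [r6c6∈{3}] r6c6's peers cover all but 3. So r6c6=3.
Step 2. [r4c9∈{3,7}] 3 has one home in box 6: r4c9. So r4c9=3.
Step 3. [r4c2∈{5,7}] 7 has one home in row 4: r4c2 ⇒ r4c2=7.
Step 4. [r8c4∈{3,5,6}] 6 has one home in box 8: r8c4. So r8c4=6.
Step 5. [r2c4∈{3}] r2c4 is down to just 3 ⇒ r2c4=3.
Step 6. [r2c8∈{7}] r2c8 is down to just 7 ⇒ r2c8=7.
Step 7. [r3c5∈{4}] nothing but 4 survives at r3c5 ⇒ r3c5=4.
Step 8. [r9c7∈{1,3,7,9}] across row 9, 7 lands solely at r9c7. So r9c7=7.
Step 9. [r3c7∈{1,3,6,9}] across col 7, 1 lands solely at r3c7, so r3c7=1.
Step 10. [r1c8∈{3}] r1c8 has the single candidate 3, so r1c8=3.
Step 11. [r8c9∈{5}] r8c9 is down to just 5, so r8c9=5.
Step 12. [r7c2∈{5,9}] row 7 places 5 nowhere but r7c2. So r7c2=5.
Step 13. [r2c1∈{6}] r2c1 is down to just 6. So r2c1=6.
Step 14. [r2c2∈{4}] r2c2 is down to just 4, so r2c2=4.
Step 15. [r7c7∈{6,9}] in col 7, 6 fits only at r7c7 ⇒ r7c7=6.
Step 16. [r7c9∈{9}] nothing but 9 survives at r7c9. So r7c9=9.
Step 17. [r9c5∈{3,5}] in row 9, 3 fits only at r9c5. So r9c5=3.
Step 18. [r3c6∈{6,7}] row 3 places 7 nowhere but r3c6, so r3c6=7.
Step 19. [r6c3∈{1,5}] col 3 places 1 nowhere but r6c3 ⇒ r6c3=1.
Step 20. [r1c6∈{6,8}] in col 6, 6 fits only at r1c6 ⇒ r1c6=6.
Step 21. [r3c8∈{9}] r3c8's peers cover all but 9, so r3c8=9.
Step 22. [r8c7∈{3}] only 3 remains possible at r8c7. So r8c7=3.
Step 23. [r1c1∈{7}] nothing but 7 survives at r1c1 ⇒ r1c1=7.
Step 24. [r9c4∈{5}] nothing but 5 survives at r9c4. So r9c4=5.
Step 25. [r1c2∈{1}] r1c2 has the single candidate 1. So r1c2=1.
Step 26. [r8c2∈{8}] r8c2's peers cover all but 8, so r8c2=8.
Step 27. [r2c9∈{2}] r2c9 has the single candidate 2, so r2c9=2.
Step 28. [r1c9∈{4}] r1c9's peers cover all but 4, so r1c9=4.
Step 29. [r6c2∈{2}] r6c2 has the single candidate 2, so r6c2=2.
Step 30. [r4c5∈{5}] r4c5 has the single candidate 5, so r4c5=5.
Step 31. [r1c5∈{8}] r1c5 is down to just 8, so r1c5=8.
Step 32. [r3c9∈{6}] only 6 remains possible at r3c9, so r3c9=6.
Step 33. [r9c6∈{4}] r9c6 is down to just 4 ⇒ r9c6=4.
Step 34. [r2c7∈{8}] r2c7 has the single candidate 8 ⇒ r2c7=8.
Step 35. [r6c9∈{7}] r6c9 has the single candidate 7 ⇒ r6c9=7.
Step 36. [r6c1∈{5}] r6c1 has the single candidate 5, so r6c1=5.
Step 37. [r8c5∈{2}] r8c5's peers cover all but 2, so r8c5=2.
Step 38. [r3c3∈{5}] r3c3 has the single candidate 5. So r3c3=5.
Step 39. [r3c2∈{3}] only 3 remains possible at r3c2, so r3c2=3.
Step 40. [r5c3∈{4}] only 4 remains possible at r5c3, so r5c3=4.
Step 41. [r6c7∈{9}] r6c7 has the single candidate 9 ⇒ r6c7=9.
Step 42. [r5c6∈{8}] only 8 remains possible at r5c6, so r5c6=8.
Step 43. [r9c8∈{1}] only 1 remains possible at r9c8. So r9c8=1.
Step 44. [r9c2∈{9}] r9c2 has the single candidate 9 ⇒ r9c2=9.
Step 45. [r5c1∈{3}] r5c1's peers cover all but 3 ⇒ r5c1=3.

Answer: 7 1 2 9 8 6 5 3 4 / 6 4 9 3 1 5 8 7 2 / 8 3 5 2 4 7 1 9 6 / 9 7 8 1 5 2 4 6 3 / 3 6 4 7 9 8 2 5 1 / 5 2 1 4 6 3 9 8 7 / 4 5 3 8 7 1 6 2 9 / 1 8 7 6 2 9 3 4 5 / 2 9 6 5 3 4 7 1 8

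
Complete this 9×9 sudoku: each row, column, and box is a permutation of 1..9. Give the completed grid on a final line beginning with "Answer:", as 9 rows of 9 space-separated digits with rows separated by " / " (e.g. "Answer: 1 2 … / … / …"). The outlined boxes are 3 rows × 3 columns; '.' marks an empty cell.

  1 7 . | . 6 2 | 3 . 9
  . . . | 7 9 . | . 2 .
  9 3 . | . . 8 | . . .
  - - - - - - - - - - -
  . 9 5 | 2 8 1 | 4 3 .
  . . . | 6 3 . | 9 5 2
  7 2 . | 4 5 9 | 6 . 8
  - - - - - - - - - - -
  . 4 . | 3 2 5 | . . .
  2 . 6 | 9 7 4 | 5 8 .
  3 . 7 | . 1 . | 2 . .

Step 1. [r1c3∈{4,8}] r1c3 is the only open cell in row 1 admitting 8. So r1c3=8.
Step 2. [r3c4∈{1,5}] col 4 places 1 nowhere but r3c4 ⇒ r3c4=1.
Step 3. [r1c8∈{4}] only 4 remains possible at r1c8, so r1c8=4.
Step 4. [r2c1∈{4,5,6}] across col 1, 5 lands solely at r2c1 ⇒ r2c1=5.
Step 5. [r8c2∈{1}] r8c2 has the single candidate 1. So r8c2=1.
Step 6. [r3c7∈{7}] r3c7's peers cover all but 7. So r3c7=7.
Step 7. [r3c8∈{6}] nothing but 6 survives at r3c8. So r3c8=6.
Step 8. [r7c9∈{1,6,7}] in row 7, 6 fits only at r7c9, so r7c9=6.
Step 9. [r5c1∈{4,8}] across col 1, 4 lands solely at r5c1. So r5c1=4.
Step 10. [r6c8∈{1}] r6c8 is down to just 1. So r6c8=1.
Step 11. [r9c2∈{5,8}] 5 has one home in row 9: r9c2 ⇒ r9c2=5.
Step 12. [r3c3∈{2,4}] across row 3, 2 lands solely at r3c3. So r3c3=2.
Step 13. [r7c8∈{7,9}] r7c8 is the only open cell in row 7 admitting 7. So r7c8=7.
Step 14. [r2c7∈{1,8}] row 2 places 8 nowhere but r2c7, so r2c7=8.
Step 15. [r1c4∈{5}] r1c4's peers cover all but 5 ⇒ r1c4=5.
Step 16. [r6c3∈{3}] nothing but 3 survives at r6c3. So r6c3=3.
Step 17. [r4c1∈{6}] r4c1's peers cover all but 6 ⇒ r4c1=6.
Step 18. [r3c9∈{5}] only 5 remains possible at r3c9 ⇒ r3c9=5.
Step 19. [r9c8∈{9}] r9c8 is down to just 9. So r9c8=9.
Step 20. [r7c7∈{1}] only 1 remains possible at r7c7. So r7c7=1.
Step 21. [r2c9∈{1}] nothing but 1 survives at r2c9, so r2c9=1.
Step 22. [r8c9∈{3}] r8c9 is down to just 3 ⇒ r8c9=3.
Step 23. [r2c6∈{3}] only 3 remains possible at r2c6, so r2c6=3.
Step 24. [r2c2∈{6}] r2c2 is down to just 6. So r2c2=6.
Step 25. [r7c1∈{8}] r7c1 has the single candidate 8 ⇒ r7c1=8.
Step 26. [r5c2∈{8}] only 8 remains possible at r5c2 ⇒ r5c2=8.
Step 27. [r5c6∈{7}] r5c6 is down to just 7, so r5c6=7.
Step 28. [r3c5∈{4}] r3c5 has the single candidate 4. So r3c5=4.
Step 29. [r4c9∈{7}] r4c9's peers cover all but 7. So r4c9=7.
Step 30. [r2c3∈{4}] r2c3 is down to just 4 ⇒ r2c3=4.
Step 31. [r9c6∈{6}] r9c6 has the single candidate 6. So r9c6=6.
Step 32. [r5c3∈{1}] only 1 remains possible at r5c3. So r5c3=1.
Step 33. [r9c4∈{8}] r9c4 is down to just 8, so r9c4=8.
Step 34. [r7c3∈{9}] nothing but 9 survives at r7c3. So r7c3=9.
Step 35. [r9c9∈{4}] r9c9's peers cover all but 4, so r9c9=4.

Answer: 1 7 8 5 6 2 3 4 9 / 5 6 4 7 9 3 8 2 1 / 9 3 2 1 4 8 7 6 5 / 6 9 5 2 8 1 4 3 7 / 4 8 1 6 3 7 9 5 2 / 7 2 3 4 5 9 6 1 8 / 8 4 9 3 2 5 1 7 6 / 2 1 6 9 7 4 5 8 3 / 3 5 7 8 1 6 2 9 4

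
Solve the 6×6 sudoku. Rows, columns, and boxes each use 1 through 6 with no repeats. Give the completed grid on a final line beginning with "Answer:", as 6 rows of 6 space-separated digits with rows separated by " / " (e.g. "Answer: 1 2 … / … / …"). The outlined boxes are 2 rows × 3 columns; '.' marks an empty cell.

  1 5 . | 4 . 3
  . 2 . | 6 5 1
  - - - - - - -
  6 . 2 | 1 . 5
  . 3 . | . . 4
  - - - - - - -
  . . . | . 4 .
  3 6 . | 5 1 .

Step 1. [r5c1∈{2,5}] in col 1, 2 fits only at r5c1 ⇒ r5c1=2.
Step 2. [r5c3∈{1,5}] row 5 places 5 nowhere but r5c3 ⇒ r5c3=5.
Step 3. [r1c5∈{2}] r1c5's peers cover all but 2, so r1c5=2.
Step 4. [r6c3∈{4}] r6c3 is down to just 4 ⇒ r6c3=4.
Step 5. [r2c1∈{4}] only 4 remains possible at r2c1, so r2c1=4.
Step 6. [r4c4∈{2}] r4c4 has the single candidate 2 ⇒ r4c4=2.
Step 7. [r1c3∈{6}] r1c3's peers cover all but 6. So r1c3=6.
Step 8. [r4c1∈{5}] r4c1's peers cover all but 5, so r4c1=5.
Step 9. [r5c2∈{1}] r5c2 is down to just 1, so r5c2=1.
Step 10. [r6c6∈{2}] r6c6 has the single candidate 2 ⇒ r6c6=2.
Step 11. [r4c3∈{1}] r4c3 has the single candidate 1. So r4c3=1.
Step 12. [r3c5∈{3}] r3c5 has the single candidate 3 ⇒ r3c5=3.
Step 13. [r5c6∈{6}] r5c6's peers cover all but 6. So r5c6=6.
Step 14. [r4c5∈{6}] only 6 remains possible at r4c5, so r4c5=6.
Step 15. [r3c2∈{4}] nothing but 4 survives at r3c2, so r3c2=4.
Step 16. [r2c3∈{3}] r2c3 has the single candidate 3. So r2c3=3.
Step 17. [r5c4∈{3}] r5c4 is down to just 3, so r5c4=3.

Answer: 1 5 6 4 2 3 / 4 2 3 6 5 1 / 6 4 2 1 3 5 / 5 3 1 2 6 4 / 2 1 5 3 4 6 / 3 6 4 5 1 2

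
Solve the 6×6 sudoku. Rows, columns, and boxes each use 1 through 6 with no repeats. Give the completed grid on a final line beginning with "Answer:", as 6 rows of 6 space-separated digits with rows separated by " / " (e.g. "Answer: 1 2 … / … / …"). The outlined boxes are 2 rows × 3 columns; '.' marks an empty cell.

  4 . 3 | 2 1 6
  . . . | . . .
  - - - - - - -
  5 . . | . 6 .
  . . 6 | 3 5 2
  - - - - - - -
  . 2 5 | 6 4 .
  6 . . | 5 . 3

Step 1. [r4c1∈{1}] nothing but 1 survives at r4c1. So r4c1=1.
Step 2. [r4c2∈{4}] only 4 remains possible at r4c2. So r4c2=4.
Step 3. [r3c4∈{1,4}] in col 4, 1 fits only at r3c4 ⇒ r3c4=1.
Step 4. [r6c2∈{1}] r6c2's peers cover all but 1, so r6c2=1.
Step 5. [r2c6∈{4,5}] across col 6, 5 lands solely at r2c6 ⇒ r2c6=5.
Step 6. [r2c1∈{2}] r2c1 has the single candidate 2. So r2c1=2.
Step 7. [r2c5∈{3}] r2c5 is down to just 3 ⇒ r2c5=3.
Step 8. [r3c3∈{2}] r3c3 has the single candidate 2, so r3c3=2.
Step 9. [r5c6∈{1}] r5c6's peers cover all but 1 ⇒ r5c6=1.
Step 10. [r3c2∈{3}] r3c2 is down to just 3, so r3c2=3.
Step 11. [r2c4∈{4}] only 4 remains possible at r2c4, so r2c4=4.
Step 12. [r3c6∈{4}] only 4 remains possible at r3c6 ⇒ r3c6=4.
Step 13. [r6c5∈{2}] nothing but 2 survives at r6c5. So r6c5=2.
Step 14. [r2c2∈{6}] r2c2 has the single candidate 6, so r2c2=6.
Step 15. [r6c3∈{4}] r6c3 has the single candidate 4. So r6c3=4.
Step 16. [r1c2∈{5}] r1c2 is down to just 5 ⇒ r1c2=5.
Step 17. [r2c3∈{1}] r2c3 is down to just 1 ⇒ r2c3=1.
Step 18. [r5c1∈{3}] only 3 remains possible at r5c1. So r5c1=3.

Answer: 4 5 3 2 1 6 / 2 6 1 4 3 5 / 5 3 2 1 6 4 / 1 4 6 3 5 2 / 3 2 5 6 4 1 / 6 1 4 5 2 3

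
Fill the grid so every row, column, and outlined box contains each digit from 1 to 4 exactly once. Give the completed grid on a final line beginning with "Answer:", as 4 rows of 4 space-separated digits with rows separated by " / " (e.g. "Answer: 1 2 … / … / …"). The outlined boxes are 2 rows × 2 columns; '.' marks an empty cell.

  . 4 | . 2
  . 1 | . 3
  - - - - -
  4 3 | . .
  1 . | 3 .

Step 1. [r3c4∈{1}] only 1 remains possible at r3c4 ⇒ r3c4=1.
Step 2. [r4c4∈{4}] r4c4 is down to just 4 ⇒ r4c4=4.
Step 3. [r1c3∈{1}] only 1 remains possible at r1c3, so r1c3=1.
Step 4. [r4c2∈{2}] r4c2's peers cover all but 2. So r4c2=2.
Step 5. [r3c3∈{2}] r3c3 has the single candidate 2. So r3c3=2.
Step 6. [r2c3∈{4}] nothing but 4 survives at r2c3 ⇒ r2c3=4.
Step 7. [r2c1∈{2}] nothing but 2 survives at r2c1, so r2c1=2.
Step 8. [r1c1∈{3}] nothing but 3 survives at r1c1. So r1c1=3.

Answer: 3 4 1 2 / 2 1 4 3 / 4 3 2 1 / 1 2 3 4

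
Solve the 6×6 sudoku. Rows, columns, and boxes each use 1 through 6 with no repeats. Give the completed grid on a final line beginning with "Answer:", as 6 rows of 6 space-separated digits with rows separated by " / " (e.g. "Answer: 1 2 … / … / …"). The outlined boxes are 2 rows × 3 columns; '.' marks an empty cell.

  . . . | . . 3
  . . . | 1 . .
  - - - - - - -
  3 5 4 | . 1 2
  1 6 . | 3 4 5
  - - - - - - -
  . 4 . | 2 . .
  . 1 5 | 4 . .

Step 1. [r5c1∈{6}] r5c1's peers cover all but 6. So r5c1=6.
Step 2. [r1c2∈{2}] r1c2's peers cover all but 2 ⇒ r1c2=2.
Step 3. [r1c4∈{5,6}] r1c4 is the only open cell in col 4 admitting 5, so r1c4=5.
Step 4. [r1c5∈{6}] only 6 remains possible at r1c5 ⇒ r1c5=6.
Step 5. [r5c3∈{3}] nothing but 3 survives at r5c3. So r5c3=3.
Step 6. [r2c6∈{4}] r2c6's peers cover all but 4, so r2c6=4.
Step 7. [r1c1∈{4}] r1c1's peers cover all but 4, so r1c1=4.
Step 8. [r5c6∈{1}] r5c6 has the single candidate 1 ⇒ r5c6=1.
Step 9. [r5c5∈{5}] only 5 remains possible at r5c5. So r5c5=5.
Step 10. [r4c3∈{2}] r4c3 has the single candidate 2 ⇒ r4c3=2.
Step 11. [r2c3∈{6}] r2c3 has the single candidate 6 ⇒ r2c3=6.
Step 12. [r1c3∈{1}] r1c3's peers cover all but 1. So r1c3=1.
Step 13. [r3c4∈{6}] r3c4 has the single candidate 6 ⇒ r3c4=6.
Step 14. [r6c5∈{3}] r6c5 is down to just 3. So r6c5=3.
Step 15. [r2c1∈{5}] only 5 remains possible at r2c1. So r2c1=5.
Step 16. [r6c1∈{2}] r6c1 is down to just 2 ⇒ r6c1=2.
Step 17. [r6c6∈{6}] r6c6 is down to just 6 ⇒ r6c6=6.
Step 18. [r2c2∈{3}] r2c2 is down to just 3. So r2c2=3.
Step 19. [r2c5∈{2}] r2c5's peers cover all but 2. So r2c5=2.

Answer: 4 2 1 5 6 3 / 5 3 6 1 2 4 / 3 5 4 6 1 2 / 1 6 2 3 4 5 / 6 4 3 2 5 1 / 2 1 5 4 3 6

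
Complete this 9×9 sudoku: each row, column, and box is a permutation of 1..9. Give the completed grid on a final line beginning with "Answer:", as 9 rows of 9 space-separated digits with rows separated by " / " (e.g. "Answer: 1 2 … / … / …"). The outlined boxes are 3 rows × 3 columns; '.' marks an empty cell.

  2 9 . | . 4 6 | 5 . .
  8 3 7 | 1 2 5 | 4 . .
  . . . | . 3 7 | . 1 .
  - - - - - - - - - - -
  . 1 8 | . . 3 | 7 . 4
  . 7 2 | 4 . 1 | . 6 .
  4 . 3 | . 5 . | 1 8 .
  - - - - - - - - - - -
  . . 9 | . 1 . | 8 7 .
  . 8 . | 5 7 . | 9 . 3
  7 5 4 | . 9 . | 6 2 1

Step 1. [r7c4∈{2,3,6}] r7c4 is the only open cell in box 8 admitting 6. So r7c4=6.
Step 2. [r6c9∈{2,9}] in box 6, 2 fits only at r6c9. So r6c9=2.
Step 3. [r3c4∈{8,9}] 9 has one home in box 2: r3c4. So r3c4=9.
Step 4. [r4c8∈{5,9}] 5 has one home in col 8: r4c8, so r4c8=5.
Step 5. [r5c1∈{5,9}] across row 5, 5 lands solely at r5c1, so r5c1=5.
Step 6. [r3c1∈{6}] only 6 remains possible at r3c1 ⇒ r3c1=6.
Step 7. [r1c4∈{8}] r1c4's peers cover all but 8. So r1c4=8.
Step 8. [r7c6∈{2,4}] in row 7, 4 fits only at r7c6, so r7c6=4.
Step 9. [r8c1∈{1}] nothing but 1 survives at r8c1, so r8c1=1.
Step 10. [r2c8∈{9}] only 9 remains possible at r2c8, so r2c8=9.
Step 11. [r5c9∈{9}] r5c9 has the single candidate 9, so r5c9=9.
Step 12. [r8c6∈{2}] nothing but 2 survives at r8c6, so r8c6=2.
Step 13. [r4c5∈{6}] r4c5 is down to just 6. So r4c5=6.
Step 14. [r4c1∈{9}] nothing but 9 survives at r4c1 ⇒ r4c1=9.
Step 15. [r9c4∈{3}] r9c4 is down to just 3, so r9c4=3.
Step 16. [r1c8∈{3}] only 3 remains possible at r1c8. So r1c8=3.
Step 17. [r3c9∈{8}] only 8 remains possible at r3c9, so r3c9=8.
Step 18. [r7c2∈{2}] only 2 remains possible at r7c2 ⇒ r7c2=2.
Step 19. [r1c9∈{7}] nothing but 7 survives at r1c9, so r1c9=7.
Step 20. [r9c6∈{8}] r9c6's peers cover all but 8 ⇒ r9c6=8.
Step 21. [r3c7∈{2}] r3c7 has the single candidate 2 ⇒ r3c7=2.
Step 22. [r6c4∈{7}] r6c4 is down to just 7, so r6c4=7.
Step 23. [r8c3∈{6}] r8c3 is down to just 6, so r8c3=6.
Step 24. [r6c6∈{9}] r6c6 is down to just 9, so r6c6=9.
Step 25. [r3c3∈{5}] r3c3 is down to just 5. So r3c3=5.
Step 26. [r3c2∈{4}] r3c2 is down to just 4. So r3c2=4.
Step 27. [r5c7∈{3}] only 3 remains possible at r5c7 ⇒ r5c7=3.
Step 28. [r7c9∈{5}] r7c9 is down to just 5, so r7c9=5.
Step 29. [r4c4∈{2}] nothing but 2 survives at r4c4 ⇒ r4c4=2.
Step 30. [r2c9∈{6}] r2c9 has the single candidate 6 ⇒ r2c9=6.
Step 31. [r7c1∈{3}] r7c1 is down to just 3 ⇒ r7c1=3.
Step 32. [r6c2∈{6}] nothing but 6 survives at r6c2 ⇒ r6c2=6.
Step 33. [r8c8∈{4}] r8c8's peers cover all but 4, so r8c8=4.
Step 34. [r1c3∈{1}] r1c3 is down to just 1. So r1c3=1.
Step 35. [r5c5∈{8}] r5c5 has the single candidate 8, so r5c5=8.

Answer: 2 9 1 8 4 6 5 3 7 / 8 3 7 1 2 5 4 9 6 / 6 4 5 9 3 7 2 1 8 / 9 1 8 2 6 3 7 5 4 / 5 7 2 4 8 1 3 6 9 / 4 6 3 7 5 9 1 8 2 / 3 2 9 6 1 4 8 7 5 / 1 8 6 5 7 2 9 4 3 / 7 5 4 3 9 8 6 2 1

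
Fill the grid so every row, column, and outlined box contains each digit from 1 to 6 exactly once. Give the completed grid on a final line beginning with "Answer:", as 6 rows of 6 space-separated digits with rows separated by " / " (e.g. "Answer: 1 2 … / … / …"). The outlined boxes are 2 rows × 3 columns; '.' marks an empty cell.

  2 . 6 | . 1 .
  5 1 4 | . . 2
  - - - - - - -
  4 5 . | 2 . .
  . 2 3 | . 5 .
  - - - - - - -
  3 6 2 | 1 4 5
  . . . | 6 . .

Step 1. [r6c6∈{3}] r6c6 has the single candidate 3, so r6c6=3.
Step 2. [r3c3∈{1}] r3c3 has the single candidate 1 ⇒ r3c3=1.
Step 3. [r2c5∈{3,6}] 6 has one home in row 2: r2c5 ⇒ r2c5=6.
Step 4. [r4c4∈{4}] r4c4's peers cover all but 4, so r4c4=4.
Step 5. [r4c6∈{1,6}] r4c6 is the only open cell in row 4 admitting 1 ⇒ r4c6=1.
Step 6. [r1c2∈{3}] only 3 remains possible at r1c2 ⇒ r1c2=3.
Step 7. [r6c5∈{2}] r6c5 has the single candidate 2. So r6c5=2.
Step 8. [r1c6∈{4}] only 4 remains possible at r1c6, so r1c6=4.
Step 9. [r4c1∈{6}] r4c1 is down to just 6 ⇒ r4c1=6.
Step 10. [r3c6∈{6}] r3c6 has the single candidate 6. So r3c6=6.
Step 11. [r6c1∈{1}] nothing but 1 survives at r6c1 ⇒ r6c1=1.
Step 12. [r3c5∈{3}] r3c5's peers cover all but 3. So r3c5=3.
Step 13. [r6c3∈{5}] r6c3 is down to just 5. So r6c3=5.
Step 14. [r2c4∈{3}] only 3 remains possible at r2c4 ⇒ r2c4=3.
Step 15. [r1c4∈{5}] r1c4's peers cover all but 5, so r1c4=5.
Step 16. [r6c2∈{4}] r6c2 is down to just 4 ⇒ r6c2=4.

Answer: 2 3 6 5 1 4 / 5 1 4 3 6 2 / 4 5 1 2 3 6 / 6 2 3 4 5 1 / 3 6 2 1 4 5 / 1 4 5 6 2 3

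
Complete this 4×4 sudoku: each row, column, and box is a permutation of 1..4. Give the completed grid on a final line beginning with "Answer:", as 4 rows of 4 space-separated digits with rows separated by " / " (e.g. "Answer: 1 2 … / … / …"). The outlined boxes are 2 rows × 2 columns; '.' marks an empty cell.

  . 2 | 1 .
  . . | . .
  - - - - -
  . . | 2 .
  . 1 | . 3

Step 1. [r1c4∈{4}] only 4 remains possible at r1c4. So r1c4=4.
Step 2. [r1c1∈{3}] r1c1's peers cover all but 3, so r1c1=3.
Step 3. [r3c1∈{4}] only 4 remains possible at r3c1 ⇒ r3c1=4.
Step 4. [r2c2∈{4}] r2c2 has the single candidate 4, so r2c2=4.
Step 5. [r4c3∈{4}] r4c3's peers cover all but 4, so r4c3=4.
Step 6. [r4c1∈{2}] only 2 remains possible at r4c1, so r4c1=2.
Step 7. [r2c3∈{3}] r2c3 is down to just 3, so r2c3=3.
Step 8. [r2c4∈{2}] r2c4 has the single candidate 2, so r2c4=2.
Step 9. [r3c2∈{3}] only 3 remains possible at r3c2. So r3c2=3.
Step 10. [r3c4∈{1}] r3c4 has the single candidate 1. So r3c4=1.
Step 11. [r2c1∈{1}] only 1 remains possible at r2c1. So r2c1=1.

Answer: 3 2 1 4 / 1 4 3 2 / 4 3 2 1 / 2 1 4 3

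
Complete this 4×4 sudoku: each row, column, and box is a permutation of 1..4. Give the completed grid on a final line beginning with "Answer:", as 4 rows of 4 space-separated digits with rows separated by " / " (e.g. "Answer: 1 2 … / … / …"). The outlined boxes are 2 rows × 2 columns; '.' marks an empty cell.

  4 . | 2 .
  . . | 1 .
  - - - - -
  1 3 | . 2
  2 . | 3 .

Step 1. [r2c4∈{3,4}] in row 2, 4 fits only at r2c4. So r2c4=4.
Step 2. [r2c1∈{3}] nothing but 3 survives at r2c1 ⇒ r2c1=3.
Step 3. [r1c4∈{3}] only 3 remains possible at r1c4 ⇒ r1c4=3.
Step 4. [r2c2∈{2}] r2c2 is down to just 2. So r2c2=2.
Step 5. [r4c2∈{4}] r4c2 is down to just 4, so r4c2=4.
Step 6. [r4c4∈{1}] r4c4's peers cover all but 1 ⇒ r4c4=1.
Step 7. [r1c2∈{1}] r1c2's peers cover all but 1 ⇒ r1c2=1.
Step 8. [r3c3∈{4}] nothing but 4 survives at r3c3, so r3c3=4.

Answer: 4 1 2 3 / 3 2 1 4 / 1 3 4 2 / 2 4 3 1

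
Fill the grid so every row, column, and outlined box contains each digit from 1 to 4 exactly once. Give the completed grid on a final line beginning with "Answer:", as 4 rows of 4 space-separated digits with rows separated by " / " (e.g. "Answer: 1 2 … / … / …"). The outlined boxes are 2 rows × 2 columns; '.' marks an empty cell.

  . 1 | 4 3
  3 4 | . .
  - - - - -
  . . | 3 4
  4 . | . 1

Step 1. [r4c3∈{2}] r4c3 is down to just 2 ⇒ r4c3=2.
Step 2. [r1c1∈{2}] r1c1 is down to just 2. So r1c1=2.
Step 3. [r2c3∈{1}] r2c3 has the single candidate 1. So r2c3=1.
Step 4. [r3c1∈{1}] nothing but 1 survives at r3c1, so r3c1=1.
Step 5. [r4c2∈{3}] nothing but 3 survives at r4c2, so r4c2=3.
Step 6. [r3c2∈{2}] only 2 remains possible at r3c2. So r3c2=2.
Step 7. [r2c4∈{2}] r2c4's peers cover all but 2. So r2c4=2.

Answer: 2 1 4 3 / 3 4 1 2 / 1 2 3 4 / 4 3 2 1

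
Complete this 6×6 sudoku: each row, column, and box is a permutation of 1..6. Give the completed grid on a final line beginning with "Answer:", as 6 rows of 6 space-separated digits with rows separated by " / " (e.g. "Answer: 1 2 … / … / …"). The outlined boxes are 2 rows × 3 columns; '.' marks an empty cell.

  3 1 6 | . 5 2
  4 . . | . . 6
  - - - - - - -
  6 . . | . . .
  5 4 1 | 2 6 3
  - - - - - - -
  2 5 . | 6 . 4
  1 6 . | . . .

Step 1. [r5c5∈{1,3}] across row 5, 1 lands solely at r5c5. So r5c5=1.
Step 2. [r3c6∈{1,5}] col 6 places 1 nowhere but r3c6. So r3c6=1.
Step 3. [r3c2∈{2,3}] col 2 places 3 nowhere but r3c2 ⇒ r3c2=3.
Step 4. [r2c5∈{3}] nothing but 3 survives at r2c5, so r2c5=3.
Step 5. [r3c4∈{4,5}] in row 3, 5 fits only at r3c4, so r3c4=5.
Step 6. [r3c3∈{2}] nothing but 2 survives at r3c3, so r3c3=2.
Step 7. [r6c4∈{3}] only 3 remains possible at r6c4 ⇒ r6c4=3.
Step 8. [r6c3∈{4}] r6c3's peers cover all but 4, so r6c3=4.
Step 9. [r6c5∈{2}] r6c5 is down to just 2. So r6c5=2.
Step 10. [r3c5∈{4}] r3c5 has the single candidate 4 ⇒ r3c5=4.
Step 11. [r2c3∈{5}] r2c3 has the single candidate 5. So r2c3=5.
Step 12. [r2c4∈{1}] r2c4 has the single candidate 1 ⇒ r2c4=1.
Step 13. [r1c4∈{4}] r1c4's peers cover all but 4 ⇒ r1c4=4.
Step 14. [r5c3∈{3}] r5c3 has the single candidate 3 ⇒ r5c3=3.
Step 15. [r6c6∈{5}] nothing but 5 survives at r6c6. So r6c6=5.
Step 16. [r2c2∈{2}] r2c2 is down to just 2, so r2c2=2.

Answer: 3 1 6 4 5 2 / 4 2 5 1 3 6 / 6 3 2 5 4 1 / 5 4 1 2 6 3 / 2 5 3 6 1 4 / 1 6 4 3 2 5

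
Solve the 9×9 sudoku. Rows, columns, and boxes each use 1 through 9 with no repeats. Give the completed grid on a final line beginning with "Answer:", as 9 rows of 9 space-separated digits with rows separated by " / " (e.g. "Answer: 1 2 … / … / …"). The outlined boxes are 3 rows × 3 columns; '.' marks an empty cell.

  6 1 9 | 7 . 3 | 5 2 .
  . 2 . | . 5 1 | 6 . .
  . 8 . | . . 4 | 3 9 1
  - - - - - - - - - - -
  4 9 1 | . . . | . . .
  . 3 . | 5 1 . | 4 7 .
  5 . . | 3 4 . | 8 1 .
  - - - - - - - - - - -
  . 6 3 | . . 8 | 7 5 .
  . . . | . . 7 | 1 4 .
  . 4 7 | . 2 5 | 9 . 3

Step 1. [r4c7∈{2}] r4c7 has the single candidate 2 ⇒ r4c7=2.
Step 2. [r4c6∈{6}] r4c6's peers cover all but 6, so r4c6=6.
Step 3. [r2c8∈{8}] r2c8 has the single candidate 8, so r2c8=8.
Step 4. [r8c9∈{2,6,8}] in col 9, 8 fits only at r8c9. So r8c9=8.
Step 5. [r7c5∈{9}] only 9 remains possible at r7c5. So r7c5=9.
Step 6. [r5c3∈{2,6,8}] r5c3 is the only open cell in col 3 admitting 8 ⇒ r5c3=8.
Step 7. [r5c1∈{2}] r5c1's peers cover all but 2, so r5c1=2.
Step 8. [r8c4∈{6}] only 6 remains possible at r8c4. So r8c4=6.
Step 9. [r5c9∈{6,9}] in row 5, 6 fits only at r5c9. So r5c9=6.
Step 10. [r2c9∈{4,7}] 7 has one home in col 9: r2c9 ⇒ r2c9=7.
Step 11. [r7c1∈{1}] only 1 remains possible at r7c1 ⇒ r7c1=1.
Step 12. [r4c5∈{7,8}] 7 has one home in row 4: r4c5, so r4c5=7.
Step 13. [r6c9∈{9}] only 9 remains possible at r6c9. So r6c9=9.
Step 14. [r3c3∈{5}] only 5 remains possible at r3c3. So r3c3=5.
Step 15. [r3c1∈{7}] only 7 remains possible at r3c1, so r3c1=7.
Step 16. [r2c1∈{3}] r2c1 is down to just 3. So r2c1=3.
Step 17. [r1c9∈{4}] r1c9 has the single candidate 4 ⇒ r1c9=4.
Step 18. [r4c4∈{8}] only 8 remains possible at r4c4. So r4c4=8.
Step 19. [r5c6∈{9}] r5c6 is down to just 9, so r5c6=9.
Step 20. [r2c3∈{4}] r2c3 has the single candidate 4, so r2c3=4.
Step 21. [r6c2∈{7}] r6c2 is down to just 7 ⇒ r6c2=7.
Step 22. [r7c9∈{2}] only 2 remains possible at r7c9. So r7c9=2.
Step 23. [r1c5∈{8}] r1c5 is down to just 8 ⇒ r1c5=8.
Step 24. [r8c2∈{5}] nothing but 5 survives at r8c2. So r8c2=5.
Step 25. [r3c4∈{2}] r3c4's peers cover all but 2 ⇒ r3c4=2.
Step 26. [r2c4∈{9}] r2c4's peers cover all but 9 ⇒ r2c4=9.
Step 27. [r8c5∈{3}] r8c5's peers cover all but 3 ⇒ r8c5=3.
Step 28. [r9c4∈{1}] r9c4 is down to just 1. So r9c4=1.
Step 29. [r6c6∈{2}] only 2 remains possible at r6c6. So r6c6=2.
Step 30. [r8c1∈{9}] r8c1's peers cover all but 9, so r8c1=9.
Step 31. [r9c1∈{8}] r9c1 is down to just 8, so r9c1=8.
Step 32. [r6c3∈{6}] only 6 remains possible at r6c3. So r6c3=6.
Step 33. [r4c9∈{5}] only 5 remains possible at r4c9. So r4c9=5.
Step 34. [r8c3∈{2}] r8c3's peers cover all but 2. So r8c3=2.
Step 35. [r4c8∈{3}] r4c8 is down to just 3 ⇒ r4c8=3.
Step 36. [r3c5∈{6}] r3c5 has the single candidate 6. So r3c5=6.
Step 37. [r9c8∈{6}] r9c8 has the single candidate 6 ⇒ r9c8=6.
Step 38. [r7c4∈{4}] r7c4's peers cover all but 4, so r7c4=4.

Answer: 6 1 9 7 8 3 5 2 4 / 3 2 4 9 5 1 6 8 7 / 7 8 5 2 6 4 3 9 1 / 4 9 1 8 7 6 2 3 5 / 2 3 8 5 1 9 4 7 6 / 5 7 6 3 4 2 8 1 9 / 1 6 3 4 9 8 7 5 2 / 9 5 2 6 3 7 1 4 8 / 8 4 7 1 2 5 9 6 3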